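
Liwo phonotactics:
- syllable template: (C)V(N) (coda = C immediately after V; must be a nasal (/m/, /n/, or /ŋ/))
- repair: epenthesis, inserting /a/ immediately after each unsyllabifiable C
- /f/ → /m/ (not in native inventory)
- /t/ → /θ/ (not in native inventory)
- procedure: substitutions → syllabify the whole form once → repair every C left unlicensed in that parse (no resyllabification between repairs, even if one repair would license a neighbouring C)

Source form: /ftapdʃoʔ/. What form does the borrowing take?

Substitution: /f/ → /m/, /t/ → /θ/, giving /mθapdʃoʔ/.
Under (C)V(N), the unsyllabifiable consonants are /m/, /p/, /d/, /ʔ/ (only a nasal (/m/, /n/, or /ŋ/) is licensed in coda position; onsets are limited to one consonant).
Inserting the epenthetic vowel yields /m/ → /ma/, /p/ → /pa/, /d/ → /da/, /ʔ/ → /ʔa/.

maθapadaʃoʔa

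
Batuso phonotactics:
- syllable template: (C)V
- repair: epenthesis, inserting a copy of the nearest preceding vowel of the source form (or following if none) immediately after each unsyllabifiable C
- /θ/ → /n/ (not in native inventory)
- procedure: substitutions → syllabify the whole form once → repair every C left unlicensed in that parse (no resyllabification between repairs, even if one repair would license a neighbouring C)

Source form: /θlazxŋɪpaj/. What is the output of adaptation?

nalazaxaŋɪpaja

Substitution: /θ/ → /n/, giving /nlazxŋɪpaj/.
Under (C)V, the unsyllabifiable consonants are /n/, /z/, /x/, /j/ (no codas are permitted; onsets are limited to one consonant).
Inserting the epenthetic vowel yields /n/ → /na/, /z/ → /za/, /x/ → /xa/, /j/ → /ja/.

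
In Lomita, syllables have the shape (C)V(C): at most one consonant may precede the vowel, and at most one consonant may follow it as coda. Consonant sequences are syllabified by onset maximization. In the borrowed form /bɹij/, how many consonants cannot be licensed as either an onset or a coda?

Syllabifying with onset maximization leaves /b/ stranded (at most one coda consonant is licensed; onsets are limited to one consonant).

1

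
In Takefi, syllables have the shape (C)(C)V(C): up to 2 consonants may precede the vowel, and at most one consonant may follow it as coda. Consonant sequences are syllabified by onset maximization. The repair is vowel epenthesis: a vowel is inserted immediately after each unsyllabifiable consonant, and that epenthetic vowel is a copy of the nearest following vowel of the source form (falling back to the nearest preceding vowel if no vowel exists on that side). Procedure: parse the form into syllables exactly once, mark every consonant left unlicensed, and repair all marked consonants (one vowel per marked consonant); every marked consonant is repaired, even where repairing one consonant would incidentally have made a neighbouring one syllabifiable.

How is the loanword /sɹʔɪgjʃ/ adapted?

Syllabifying with onset maximization leaves /s/, /j/, /ʃ/ stranded (at most one coda consonant is licensed; onsets may contain at most 2 consonants).
Each unlicensed consonant becomes the onset of a new syllable: /s/ → /sɪ/, /j/ → /jɪ/, /ʃ/ → /ʃɪ/.

sɪɹʔɪgjɪʃɪ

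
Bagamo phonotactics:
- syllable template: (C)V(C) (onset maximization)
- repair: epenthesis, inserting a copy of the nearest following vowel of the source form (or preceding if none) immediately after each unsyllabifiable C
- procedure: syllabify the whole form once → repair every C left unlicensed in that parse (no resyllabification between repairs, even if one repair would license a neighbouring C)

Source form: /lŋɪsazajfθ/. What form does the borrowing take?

The consonants /l/, /f/, /θ/ cannot be parsed into a legal (C)V(C) syllable (at most one coda consonant is licensed; onsets are limited to one consonant).
Epenthesis after each stranded consonant: /l/ → /lɪ/, /f/ → /fa/, /θ/ → /θa/.

lɪŋɪsazajfaθa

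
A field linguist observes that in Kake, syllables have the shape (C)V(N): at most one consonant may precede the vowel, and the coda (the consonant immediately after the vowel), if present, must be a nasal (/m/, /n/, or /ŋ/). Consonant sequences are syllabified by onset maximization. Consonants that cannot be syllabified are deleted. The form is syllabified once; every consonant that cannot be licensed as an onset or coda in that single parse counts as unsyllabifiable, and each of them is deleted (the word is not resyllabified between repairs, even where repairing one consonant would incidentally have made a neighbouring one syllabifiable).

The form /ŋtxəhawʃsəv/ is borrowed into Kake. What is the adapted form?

xəhasə

Under (C)V(N), the unsyllabifiable consonants are /ŋ/, /t/, /w/, /ʃ/, /v/ (only a nasal (/m/, /n/, or /ŋ/) is licensed in coda position; onsets are limited to one consonant).
Each unlicensed consonant is deleted: /ŋ/, /t/, /w/, /ʃ/, /v/.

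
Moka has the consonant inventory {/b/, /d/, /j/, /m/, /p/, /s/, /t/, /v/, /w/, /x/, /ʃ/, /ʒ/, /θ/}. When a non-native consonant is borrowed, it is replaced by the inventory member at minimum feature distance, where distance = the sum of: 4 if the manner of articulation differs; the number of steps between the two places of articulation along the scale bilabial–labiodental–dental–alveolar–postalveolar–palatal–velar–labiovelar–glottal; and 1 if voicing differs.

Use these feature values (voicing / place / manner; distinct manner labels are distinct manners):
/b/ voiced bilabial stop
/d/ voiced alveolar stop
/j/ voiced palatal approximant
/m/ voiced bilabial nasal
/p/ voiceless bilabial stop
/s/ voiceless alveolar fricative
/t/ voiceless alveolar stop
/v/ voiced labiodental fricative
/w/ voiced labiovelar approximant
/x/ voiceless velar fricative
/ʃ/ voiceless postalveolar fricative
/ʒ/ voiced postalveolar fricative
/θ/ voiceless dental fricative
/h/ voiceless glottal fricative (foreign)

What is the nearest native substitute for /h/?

x

/x/ is closest: same manner (fricative), place distance 2 (glottal→velar), same voicing; total 2. Next closest is /ʃ/ at distance 4.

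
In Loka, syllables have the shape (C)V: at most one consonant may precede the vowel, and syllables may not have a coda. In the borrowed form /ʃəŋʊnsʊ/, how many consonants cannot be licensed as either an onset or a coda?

The consonants /n/ cannot be parsed into a legal (C)V syllable (no codas are permitted; onsets are limited to one consonant).

1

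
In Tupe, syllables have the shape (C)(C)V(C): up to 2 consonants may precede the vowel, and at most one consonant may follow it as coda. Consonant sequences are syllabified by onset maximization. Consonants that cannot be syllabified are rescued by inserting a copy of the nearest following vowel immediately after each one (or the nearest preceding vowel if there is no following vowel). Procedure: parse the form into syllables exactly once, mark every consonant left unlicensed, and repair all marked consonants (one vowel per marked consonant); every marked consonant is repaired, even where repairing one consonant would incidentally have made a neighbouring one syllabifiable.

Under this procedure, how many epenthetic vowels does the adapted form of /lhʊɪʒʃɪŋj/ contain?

1

The unsyllabifiable consonants are /j/; each receives one epenthetic vowel.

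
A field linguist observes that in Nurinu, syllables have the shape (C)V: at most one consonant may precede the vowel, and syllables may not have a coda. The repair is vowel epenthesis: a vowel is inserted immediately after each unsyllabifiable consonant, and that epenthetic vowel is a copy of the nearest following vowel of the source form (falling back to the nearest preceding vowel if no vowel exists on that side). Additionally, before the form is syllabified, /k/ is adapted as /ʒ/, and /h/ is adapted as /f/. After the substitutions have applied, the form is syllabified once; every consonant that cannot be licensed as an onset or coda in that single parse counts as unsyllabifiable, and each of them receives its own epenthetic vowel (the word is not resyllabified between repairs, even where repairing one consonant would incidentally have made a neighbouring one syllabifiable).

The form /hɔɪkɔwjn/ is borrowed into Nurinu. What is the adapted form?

Substitution: /h/ → /f/, /k/ → /ʒ/, giving /fɔɪʒɔwjn/.
Syllabifying with onset maximization leaves /w/, /j/, /n/ stranded (no codas are permitted; onsets are limited to one consonant).
Epenthesis after each stranded consonant: /w/ → /wɔ/, /j/ → /jɔ/, /n/ → /nɔ/.

fɔɪʒɔwɔjɔnɔ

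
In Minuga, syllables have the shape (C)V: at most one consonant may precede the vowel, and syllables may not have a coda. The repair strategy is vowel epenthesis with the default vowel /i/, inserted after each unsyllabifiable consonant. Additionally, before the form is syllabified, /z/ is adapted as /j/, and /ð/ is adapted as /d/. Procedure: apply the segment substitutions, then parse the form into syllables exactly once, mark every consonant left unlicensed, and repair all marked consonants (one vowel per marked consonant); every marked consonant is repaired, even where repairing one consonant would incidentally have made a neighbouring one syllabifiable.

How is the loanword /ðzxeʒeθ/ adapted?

Substitution: /ð/ → /d/, /z/ → /j/, giving /djxeʒeθ/.
The consonants /d/, /j/, /θ/ cannot be parsed into a legal (C)V syllable (no codas are permitted; onsets are limited to one consonant).
Each unlicensed consonant becomes the onset of a new syllable: /d/ → /di/, /j/ → /ji/, /θ/ → /θi/.

dijixeʒeθi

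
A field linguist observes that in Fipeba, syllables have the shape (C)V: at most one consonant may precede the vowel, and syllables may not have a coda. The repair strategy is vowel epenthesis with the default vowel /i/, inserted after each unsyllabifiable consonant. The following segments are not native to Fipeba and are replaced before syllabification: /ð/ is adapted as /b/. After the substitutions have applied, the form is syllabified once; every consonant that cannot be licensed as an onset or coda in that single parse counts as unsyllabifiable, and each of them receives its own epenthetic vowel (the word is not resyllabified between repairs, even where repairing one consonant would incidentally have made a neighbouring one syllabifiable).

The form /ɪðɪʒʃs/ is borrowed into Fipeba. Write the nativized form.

Substitution: /ð/ → /b/, giving /ɪbɪʒʃs/.
Syllabifying with onset maximization leaves /ʒ/, /ʃ/, /s/ stranded (no codas are permitted; onsets are limited to one consonant).
Each unlicensed consonant becomes the onset of a new syllable: /ʒ/ → /ʒi/, /ʃ/ → /ʃi/, /s/ → /si/.

ɪbɪʒiʃisi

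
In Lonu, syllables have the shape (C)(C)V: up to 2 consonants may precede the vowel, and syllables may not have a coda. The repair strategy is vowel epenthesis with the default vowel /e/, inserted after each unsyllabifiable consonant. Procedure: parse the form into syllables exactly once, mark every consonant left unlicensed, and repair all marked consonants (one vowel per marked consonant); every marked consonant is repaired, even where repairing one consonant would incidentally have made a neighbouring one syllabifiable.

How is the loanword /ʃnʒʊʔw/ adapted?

Syllabifying with onset maximization leaves /ʃ/, /ʔ/, /w/ stranded (no codas are permitted; onsets may contain at most 2 consonants).
Epenthesis after each stranded consonant: /ʃ/ → /ʃe/, /ʔ/ → /ʔe/, /w/ → /we/.

ʃenʒʊʔewe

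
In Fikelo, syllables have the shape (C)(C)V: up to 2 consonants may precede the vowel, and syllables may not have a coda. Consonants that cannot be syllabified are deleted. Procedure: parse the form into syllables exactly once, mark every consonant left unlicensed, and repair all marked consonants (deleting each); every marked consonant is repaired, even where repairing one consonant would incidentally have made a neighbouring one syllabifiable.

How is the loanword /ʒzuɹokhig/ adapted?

Under (C)(C)V, the unsyllabifiable consonants are /g/ (no codas are permitted; onsets may contain at most 2 consonants).
Each unlicensed consonant is deleted: /g/.

ʒzuɹokhi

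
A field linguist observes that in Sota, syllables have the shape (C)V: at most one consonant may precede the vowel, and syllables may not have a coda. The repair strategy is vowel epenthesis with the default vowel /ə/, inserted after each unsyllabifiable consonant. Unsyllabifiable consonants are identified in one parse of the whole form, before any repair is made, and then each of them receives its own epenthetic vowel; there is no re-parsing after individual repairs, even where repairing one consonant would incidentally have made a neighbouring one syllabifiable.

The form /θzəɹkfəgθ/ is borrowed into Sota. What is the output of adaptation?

θəzəɹəkəfəgəθə

The consonants /θ/, /ɹ/, /k/, /g/, /θ/ cannot be parsed into a legal (C)V syllable (no codas are permitted; onsets are limited to one consonant).
Inserting the epenthetic vowel yields /θ/ → /θə/, /ɹ/ → /ɹə/, /k/ → /kə/, /g/ → /gə/, /θ/ → /θə/.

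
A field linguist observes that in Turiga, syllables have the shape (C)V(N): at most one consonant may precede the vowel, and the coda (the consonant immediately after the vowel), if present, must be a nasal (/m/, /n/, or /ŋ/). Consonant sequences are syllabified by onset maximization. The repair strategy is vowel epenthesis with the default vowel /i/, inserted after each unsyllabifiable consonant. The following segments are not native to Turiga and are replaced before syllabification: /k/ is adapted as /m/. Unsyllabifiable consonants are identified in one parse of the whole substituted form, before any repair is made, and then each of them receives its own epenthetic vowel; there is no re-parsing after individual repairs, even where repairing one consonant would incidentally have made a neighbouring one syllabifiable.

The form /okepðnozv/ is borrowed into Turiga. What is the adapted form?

omepiðinozivi

Substitution: /k/ → /m/, giving /omepðnozv/.
Under (C)V(N), the unsyllabifiable consonants are /p/, /ð/, /z/, /v/ (only a nasal (/m/, /n/, or /ŋ/) is licensed in coda position; onsets are limited to one consonant).
Epenthesis after each stranded consonant: /p/ → /pi/, /ð/ → /ði/, /z/ → /zi/, /v/ → /vi/.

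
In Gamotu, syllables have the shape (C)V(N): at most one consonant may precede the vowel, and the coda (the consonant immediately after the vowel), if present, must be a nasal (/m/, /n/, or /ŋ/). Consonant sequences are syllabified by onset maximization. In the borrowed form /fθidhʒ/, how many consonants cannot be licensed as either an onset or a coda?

The consonants /f/, /d/, /h/, /ʒ/ cannot be parsed into a legal (C)V(N) syllable (only a nasal (/m/, /n/, or /ŋ/) is licensed in coda position; onsets are limited to one consonant).

4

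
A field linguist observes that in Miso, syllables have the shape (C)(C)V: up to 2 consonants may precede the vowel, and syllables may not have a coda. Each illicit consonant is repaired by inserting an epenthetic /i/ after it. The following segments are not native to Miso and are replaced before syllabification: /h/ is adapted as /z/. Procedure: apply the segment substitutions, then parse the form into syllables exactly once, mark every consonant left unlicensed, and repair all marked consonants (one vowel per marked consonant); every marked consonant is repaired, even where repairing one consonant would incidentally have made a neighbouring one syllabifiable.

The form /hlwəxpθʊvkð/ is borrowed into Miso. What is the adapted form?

zilwəxipθʊvikiði

Substitution: /h/ → /z/, giving /zlwəxpθʊvkð/.
The consonants /z/, /x/, /v/, /k/, /ð/ cannot be parsed into a legal (C)(C)V syllable (no codas are permitted; onsets may contain at most 2 consonants).
Epenthesis after each stranded consonant: /z/ → /zi/, /x/ → /xi/, /v/ → /vi/, /k/ → /ki/, /ð/ → /ði/.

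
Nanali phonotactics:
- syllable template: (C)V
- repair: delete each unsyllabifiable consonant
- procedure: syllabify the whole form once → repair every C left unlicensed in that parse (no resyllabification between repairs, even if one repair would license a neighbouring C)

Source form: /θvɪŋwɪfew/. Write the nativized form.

Syllabifying with onset maximization leaves /θ/, /ŋ/, /w/ stranded (no codas are permitted; onsets are limited to one consonant).
Deleting the stranded consonants removes /θ/, /ŋ/, /w/.

vɪwɪfe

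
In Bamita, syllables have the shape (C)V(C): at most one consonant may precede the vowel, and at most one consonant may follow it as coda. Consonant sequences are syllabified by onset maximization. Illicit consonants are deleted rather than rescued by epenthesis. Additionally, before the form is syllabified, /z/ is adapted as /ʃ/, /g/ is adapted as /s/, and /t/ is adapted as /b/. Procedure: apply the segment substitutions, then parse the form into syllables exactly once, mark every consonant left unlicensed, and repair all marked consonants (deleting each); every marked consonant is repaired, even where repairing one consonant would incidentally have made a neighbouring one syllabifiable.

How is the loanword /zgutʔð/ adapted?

Substitution: /z/ → /ʃ/, /g/ → /s/, /t/ → /b/, giving /ʃsubʔð/.
Under (C)V(C), the unsyllabifiable consonants are /ʃ/, /ʔ/, /ð/ (at most one coda consonant is licensed; onsets are limited to one consonant).
Deletion applies to /ʃ/, /ʔ/, /ð/.

sub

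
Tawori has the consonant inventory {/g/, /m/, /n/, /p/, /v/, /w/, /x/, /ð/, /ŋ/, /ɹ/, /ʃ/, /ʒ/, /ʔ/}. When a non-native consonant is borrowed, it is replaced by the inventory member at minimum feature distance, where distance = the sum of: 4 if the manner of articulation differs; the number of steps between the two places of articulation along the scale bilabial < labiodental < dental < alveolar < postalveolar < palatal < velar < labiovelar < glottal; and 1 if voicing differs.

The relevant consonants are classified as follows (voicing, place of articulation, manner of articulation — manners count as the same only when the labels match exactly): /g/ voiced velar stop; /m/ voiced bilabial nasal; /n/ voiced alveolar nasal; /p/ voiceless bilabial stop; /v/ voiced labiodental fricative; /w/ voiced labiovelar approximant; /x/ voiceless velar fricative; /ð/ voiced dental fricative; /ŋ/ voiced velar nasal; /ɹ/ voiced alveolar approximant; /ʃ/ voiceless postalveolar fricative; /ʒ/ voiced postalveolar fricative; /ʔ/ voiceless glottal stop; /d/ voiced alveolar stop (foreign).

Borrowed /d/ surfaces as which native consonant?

/g/ is closest: same manner (stop), place distance 3 (alveolar→velar), same voicing; total 3. Next closest is /n/ at distance 4.

g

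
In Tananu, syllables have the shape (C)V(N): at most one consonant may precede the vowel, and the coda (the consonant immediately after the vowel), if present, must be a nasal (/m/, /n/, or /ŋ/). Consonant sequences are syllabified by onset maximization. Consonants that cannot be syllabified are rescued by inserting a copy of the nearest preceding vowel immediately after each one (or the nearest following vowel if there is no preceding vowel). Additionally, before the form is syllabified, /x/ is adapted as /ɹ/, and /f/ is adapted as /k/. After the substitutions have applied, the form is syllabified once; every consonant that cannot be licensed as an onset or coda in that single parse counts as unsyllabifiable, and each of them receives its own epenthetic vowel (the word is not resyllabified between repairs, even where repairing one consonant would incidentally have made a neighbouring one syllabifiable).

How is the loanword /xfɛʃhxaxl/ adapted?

Substitution: /x/ → /ɹ/, /f/ → /k/, giving /ɹkɛʃhɹaɹl/.
The consonants /ɹ/, /ʃ/, /h/, /ɹ/, /l/ cannot be parsed into a legal (C)V(N) syllable (only a nasal (/m/, /n/, or /ŋ/) is licensed in coda position; onsets are limited to one consonant).
Each unlicensed consonant becomes the onset of a new syllable: /ɹ/ → /ɹɛ/, /ʃ/ → /ʃɛ/, /h/ → /hɛ/, /ɹ/ → /ɹa/, /l/ → /la/.

ɹɛkɛʃɛhɛɹaɹala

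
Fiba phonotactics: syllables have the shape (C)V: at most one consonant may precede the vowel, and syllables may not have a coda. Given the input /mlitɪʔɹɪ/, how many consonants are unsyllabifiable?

Under (C)V, the unsyllabifiable consonants are /m/, /ʔ/ (no codas are permitted; onsets are limited to one consonant).

2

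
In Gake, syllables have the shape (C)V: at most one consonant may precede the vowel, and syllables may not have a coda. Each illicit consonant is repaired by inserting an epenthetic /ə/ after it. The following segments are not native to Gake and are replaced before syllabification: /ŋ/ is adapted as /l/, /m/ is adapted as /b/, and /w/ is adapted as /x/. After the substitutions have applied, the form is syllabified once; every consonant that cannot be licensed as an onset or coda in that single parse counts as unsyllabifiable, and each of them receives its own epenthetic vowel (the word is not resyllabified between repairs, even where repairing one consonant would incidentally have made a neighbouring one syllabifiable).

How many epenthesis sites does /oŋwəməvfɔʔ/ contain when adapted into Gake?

After substitution the input is /olxəbəvfɔʔ/.
The unsyllabifiable consonants are /l/, /v/, /ʔ/; each receives one epenthetic vowel.

3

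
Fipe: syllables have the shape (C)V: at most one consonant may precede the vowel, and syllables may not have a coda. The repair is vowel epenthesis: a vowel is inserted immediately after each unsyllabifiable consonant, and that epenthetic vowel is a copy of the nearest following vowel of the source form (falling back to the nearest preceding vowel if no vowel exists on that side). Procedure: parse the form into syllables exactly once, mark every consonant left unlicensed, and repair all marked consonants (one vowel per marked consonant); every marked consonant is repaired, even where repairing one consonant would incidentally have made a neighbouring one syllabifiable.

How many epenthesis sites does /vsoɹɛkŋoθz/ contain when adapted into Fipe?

The unsyllabifiable consonants are /v/, /k/, /θ/, /z/; each receives one epenthetic vowel.

4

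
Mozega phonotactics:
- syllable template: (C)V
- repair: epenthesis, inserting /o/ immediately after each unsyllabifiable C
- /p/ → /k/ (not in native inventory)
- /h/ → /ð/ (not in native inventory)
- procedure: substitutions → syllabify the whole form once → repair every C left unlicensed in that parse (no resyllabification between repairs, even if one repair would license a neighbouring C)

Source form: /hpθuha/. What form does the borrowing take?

ðokoθuða

Substitution: /h/ → /ð/, /p/ → /k/, giving /ðkθuða/.
Syllabifying with onset maximization leaves /ð/, /k/ stranded (no codas are permitted; onsets are limited to one consonant).
Each unlicensed consonant becomes the onset of a new syllable: /ð/ → /ðo/, /k/ → /ko/.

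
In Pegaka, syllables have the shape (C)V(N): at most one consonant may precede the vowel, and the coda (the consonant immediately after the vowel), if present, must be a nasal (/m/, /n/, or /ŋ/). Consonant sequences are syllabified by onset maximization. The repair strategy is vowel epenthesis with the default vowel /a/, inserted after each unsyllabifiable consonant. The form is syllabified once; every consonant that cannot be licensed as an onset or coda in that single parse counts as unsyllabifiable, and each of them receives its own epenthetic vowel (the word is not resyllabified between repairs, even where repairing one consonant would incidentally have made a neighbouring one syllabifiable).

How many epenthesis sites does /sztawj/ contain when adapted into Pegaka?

4

The unsyllabifiable consonants are /s/, /z/, /w/, /j/; each receives one epenthetic vowel.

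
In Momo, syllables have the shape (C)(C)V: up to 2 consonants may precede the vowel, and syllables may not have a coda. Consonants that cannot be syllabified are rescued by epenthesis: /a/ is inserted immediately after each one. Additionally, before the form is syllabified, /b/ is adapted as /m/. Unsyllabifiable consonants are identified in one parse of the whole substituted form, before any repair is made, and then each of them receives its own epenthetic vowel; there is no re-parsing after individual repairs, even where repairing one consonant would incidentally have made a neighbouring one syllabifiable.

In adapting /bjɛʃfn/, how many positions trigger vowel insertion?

3

After substitution the input is /mjɛʃfn/.
The unsyllabifiable consonants are /ʃ/, /f/, /n/; each receives one epenthetic vowel.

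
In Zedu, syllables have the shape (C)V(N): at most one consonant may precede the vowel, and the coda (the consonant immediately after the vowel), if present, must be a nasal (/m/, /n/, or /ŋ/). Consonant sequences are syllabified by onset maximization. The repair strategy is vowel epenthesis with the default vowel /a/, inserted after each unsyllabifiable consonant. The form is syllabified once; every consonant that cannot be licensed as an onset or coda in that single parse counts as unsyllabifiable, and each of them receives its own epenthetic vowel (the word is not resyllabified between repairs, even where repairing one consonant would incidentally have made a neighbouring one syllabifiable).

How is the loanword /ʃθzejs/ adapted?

ʃaθazejasa

Under (C)V(N), the unsyllabifiable consonants are /ʃ/, /θ/, /j/, /s/ (only a nasal (/m/, /n/, or /ŋ/) is licensed in coda position; onsets are limited to one consonant).
Epenthesis after each stranded consonant: /ʃ/ → /ʃa/, /θ/ → /θa/, /j/ → /ja/, /s/ → /sa/.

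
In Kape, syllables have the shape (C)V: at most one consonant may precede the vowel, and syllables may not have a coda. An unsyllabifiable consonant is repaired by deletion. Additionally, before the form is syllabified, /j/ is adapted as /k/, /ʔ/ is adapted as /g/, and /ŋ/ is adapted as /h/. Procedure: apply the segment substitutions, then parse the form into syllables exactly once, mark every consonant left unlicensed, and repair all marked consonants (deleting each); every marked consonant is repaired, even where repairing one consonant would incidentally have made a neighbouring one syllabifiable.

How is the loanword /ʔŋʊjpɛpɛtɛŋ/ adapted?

hʊpɛpɛtɛ

Substitution: /ʔ/ → /g/, /ŋ/ → /h/, /j/ → /k/, giving /ghʊkpɛpɛtɛh/.
Under (C)V, the unsyllabifiable consonants are /g/, /k/, /h/ (no codas are permitted; onsets are limited to one consonant).
Deletion applies to /g/, /k/, /h/.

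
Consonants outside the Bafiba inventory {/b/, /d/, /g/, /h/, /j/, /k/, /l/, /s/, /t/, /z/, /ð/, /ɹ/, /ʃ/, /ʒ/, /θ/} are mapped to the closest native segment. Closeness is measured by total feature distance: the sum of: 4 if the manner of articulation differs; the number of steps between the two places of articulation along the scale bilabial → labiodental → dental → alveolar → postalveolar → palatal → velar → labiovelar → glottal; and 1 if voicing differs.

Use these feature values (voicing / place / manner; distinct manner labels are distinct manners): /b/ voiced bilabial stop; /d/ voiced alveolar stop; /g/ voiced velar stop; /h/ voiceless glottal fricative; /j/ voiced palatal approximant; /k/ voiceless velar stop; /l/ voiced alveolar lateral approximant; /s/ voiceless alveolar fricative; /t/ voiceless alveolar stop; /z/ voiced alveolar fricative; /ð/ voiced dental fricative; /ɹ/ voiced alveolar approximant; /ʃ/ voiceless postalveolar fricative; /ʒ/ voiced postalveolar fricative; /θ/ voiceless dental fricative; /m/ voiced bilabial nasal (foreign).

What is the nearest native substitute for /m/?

/b/ is closest: manner differs (nasal→stop, +4), place distance 0 (bilabial→bilabial), same voicing; total 4. Next closest is /ð/ at distance 6.

b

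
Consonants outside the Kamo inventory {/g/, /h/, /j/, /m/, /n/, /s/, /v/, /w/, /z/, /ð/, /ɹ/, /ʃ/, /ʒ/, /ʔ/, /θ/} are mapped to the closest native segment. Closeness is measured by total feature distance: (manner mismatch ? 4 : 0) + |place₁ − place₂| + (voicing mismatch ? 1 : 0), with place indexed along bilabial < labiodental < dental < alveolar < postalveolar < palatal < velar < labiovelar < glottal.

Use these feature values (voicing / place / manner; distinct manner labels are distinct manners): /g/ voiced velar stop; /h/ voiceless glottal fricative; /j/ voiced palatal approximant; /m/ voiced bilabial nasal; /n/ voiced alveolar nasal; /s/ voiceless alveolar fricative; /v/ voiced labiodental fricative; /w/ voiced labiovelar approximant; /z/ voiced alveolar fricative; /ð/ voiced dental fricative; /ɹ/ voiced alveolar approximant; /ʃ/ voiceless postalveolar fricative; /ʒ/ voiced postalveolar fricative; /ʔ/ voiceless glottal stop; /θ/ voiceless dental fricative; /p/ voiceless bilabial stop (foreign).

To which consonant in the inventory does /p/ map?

m

/m/ is closest: manner differs (stop→nasal, +4), place distance 0 (bilabial→bilabial), voicing differs (+1); total 5. Next closest is /v/ at distance 6.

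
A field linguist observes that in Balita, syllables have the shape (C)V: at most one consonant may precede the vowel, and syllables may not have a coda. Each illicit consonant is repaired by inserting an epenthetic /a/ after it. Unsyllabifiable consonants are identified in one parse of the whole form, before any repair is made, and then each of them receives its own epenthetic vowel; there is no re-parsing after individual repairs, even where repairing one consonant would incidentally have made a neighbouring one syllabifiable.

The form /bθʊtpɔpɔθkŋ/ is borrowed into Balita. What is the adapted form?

The consonants /b/, /t/, /θ/, /k/, /ŋ/ cannot be parsed into a legal (C)V syllable (no codas are permitted; onsets are limited to one consonant).
Epenthesis after each stranded consonant: /b/ → /ba/, /t/ → /ta/, /θ/ → /θa/, /k/ → /ka/, /ŋ/ → /ŋa/.

baθʊtapɔpɔθakaŋa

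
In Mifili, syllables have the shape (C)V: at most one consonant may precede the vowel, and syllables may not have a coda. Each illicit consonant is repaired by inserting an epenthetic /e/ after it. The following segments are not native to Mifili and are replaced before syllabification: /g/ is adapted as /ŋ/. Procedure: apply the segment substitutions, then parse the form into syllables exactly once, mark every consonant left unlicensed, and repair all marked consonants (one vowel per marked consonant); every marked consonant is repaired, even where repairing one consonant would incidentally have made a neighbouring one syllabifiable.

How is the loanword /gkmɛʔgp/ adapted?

Substitution: /g/ → /ŋ/, giving /ŋkmɛʔŋp/.
The consonants /ŋ/, /k/, /ʔ/, /ŋ/, /p/ cannot be parsed into a legal (C)V syllable (no codas are permitted; onsets are limited to one consonant).
Each unlicensed consonant becomes the onset of a new syllable: /ŋ/ → /ŋe/, /k/ → /ke/, /ʔ/ → /ʔe/, /ŋ/ → /ŋe/, /p/ → /pe/.

ŋekemɛʔeŋepe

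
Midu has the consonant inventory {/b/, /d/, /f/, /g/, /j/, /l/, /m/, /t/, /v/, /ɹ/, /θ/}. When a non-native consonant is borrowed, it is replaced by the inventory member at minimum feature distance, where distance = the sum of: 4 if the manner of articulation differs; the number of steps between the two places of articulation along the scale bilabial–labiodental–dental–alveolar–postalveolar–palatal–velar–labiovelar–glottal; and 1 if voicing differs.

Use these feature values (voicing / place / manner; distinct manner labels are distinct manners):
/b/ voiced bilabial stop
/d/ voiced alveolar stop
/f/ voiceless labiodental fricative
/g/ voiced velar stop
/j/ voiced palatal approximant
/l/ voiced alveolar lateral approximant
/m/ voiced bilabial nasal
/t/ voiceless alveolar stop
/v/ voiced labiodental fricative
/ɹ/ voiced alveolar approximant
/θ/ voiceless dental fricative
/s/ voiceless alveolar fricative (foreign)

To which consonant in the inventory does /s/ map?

/θ/ is closest: same manner (fricative), place distance 1 (alveolar→dental), same voicing; total 1. Next closest is /f/ at distance 2.

θ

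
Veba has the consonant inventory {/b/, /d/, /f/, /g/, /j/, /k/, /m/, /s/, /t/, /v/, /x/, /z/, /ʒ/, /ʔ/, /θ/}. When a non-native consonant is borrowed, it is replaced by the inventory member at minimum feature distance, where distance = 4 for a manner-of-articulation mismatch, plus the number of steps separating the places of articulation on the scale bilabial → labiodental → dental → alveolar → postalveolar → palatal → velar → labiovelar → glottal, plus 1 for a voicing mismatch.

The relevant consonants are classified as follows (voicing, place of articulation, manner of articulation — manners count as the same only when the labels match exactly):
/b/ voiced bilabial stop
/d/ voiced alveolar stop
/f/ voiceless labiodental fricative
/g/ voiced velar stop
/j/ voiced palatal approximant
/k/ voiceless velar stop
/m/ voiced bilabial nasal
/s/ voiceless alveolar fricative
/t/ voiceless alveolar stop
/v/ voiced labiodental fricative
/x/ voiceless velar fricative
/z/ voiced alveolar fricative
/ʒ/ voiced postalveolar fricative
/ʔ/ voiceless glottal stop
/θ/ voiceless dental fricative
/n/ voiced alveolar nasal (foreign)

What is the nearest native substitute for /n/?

m

/m/ is closest: same manner (nasal), place distance 3 (alveolar→bilabial), same voicing; total 3. Next closest is /d/ at distance 4.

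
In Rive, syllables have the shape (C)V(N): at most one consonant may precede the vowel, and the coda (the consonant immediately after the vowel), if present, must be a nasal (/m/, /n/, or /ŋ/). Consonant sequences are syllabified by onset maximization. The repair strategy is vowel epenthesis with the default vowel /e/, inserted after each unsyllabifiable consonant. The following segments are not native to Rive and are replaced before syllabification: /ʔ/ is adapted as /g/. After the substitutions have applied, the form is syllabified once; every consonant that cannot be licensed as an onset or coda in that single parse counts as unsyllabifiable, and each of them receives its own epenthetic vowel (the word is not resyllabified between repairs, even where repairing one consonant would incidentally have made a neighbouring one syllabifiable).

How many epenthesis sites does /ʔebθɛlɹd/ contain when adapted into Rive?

After substitution the input is /gebθɛlɹd/.
The unsyllabifiable consonants are /b/, /l/, /ɹ/, /d/; each receives one epenthetic vowel.

4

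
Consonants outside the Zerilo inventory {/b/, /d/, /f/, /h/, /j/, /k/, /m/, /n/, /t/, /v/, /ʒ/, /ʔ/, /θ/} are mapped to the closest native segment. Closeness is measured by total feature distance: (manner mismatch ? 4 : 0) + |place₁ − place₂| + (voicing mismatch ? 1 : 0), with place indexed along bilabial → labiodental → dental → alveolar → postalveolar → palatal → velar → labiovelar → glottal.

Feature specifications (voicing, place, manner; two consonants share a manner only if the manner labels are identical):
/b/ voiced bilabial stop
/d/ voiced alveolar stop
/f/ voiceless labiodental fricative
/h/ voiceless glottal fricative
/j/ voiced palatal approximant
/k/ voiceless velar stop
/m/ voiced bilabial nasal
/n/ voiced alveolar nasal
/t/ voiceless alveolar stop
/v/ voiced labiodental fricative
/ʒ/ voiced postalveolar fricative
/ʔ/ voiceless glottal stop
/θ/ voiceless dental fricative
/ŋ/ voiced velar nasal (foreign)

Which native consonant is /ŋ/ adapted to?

/n/ is closest: same manner (nasal), place distance 3 (velar→alveolar), same voicing; total 3. Next closest is /j/ at distance 5.

n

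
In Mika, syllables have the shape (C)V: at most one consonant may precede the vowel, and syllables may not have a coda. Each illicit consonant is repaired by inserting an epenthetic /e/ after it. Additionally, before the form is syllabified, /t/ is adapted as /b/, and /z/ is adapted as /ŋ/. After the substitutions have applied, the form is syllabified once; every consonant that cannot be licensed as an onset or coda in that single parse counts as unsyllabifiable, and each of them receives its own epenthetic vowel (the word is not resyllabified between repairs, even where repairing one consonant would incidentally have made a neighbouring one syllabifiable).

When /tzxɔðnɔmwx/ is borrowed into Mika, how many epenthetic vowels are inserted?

After substitution the input is /bŋxɔðnɔmwx/.
The unsyllabifiable consonants are /b/, /ŋ/, /ð/, /m/, /w/, /x/; each receives one epenthetic vowel.

6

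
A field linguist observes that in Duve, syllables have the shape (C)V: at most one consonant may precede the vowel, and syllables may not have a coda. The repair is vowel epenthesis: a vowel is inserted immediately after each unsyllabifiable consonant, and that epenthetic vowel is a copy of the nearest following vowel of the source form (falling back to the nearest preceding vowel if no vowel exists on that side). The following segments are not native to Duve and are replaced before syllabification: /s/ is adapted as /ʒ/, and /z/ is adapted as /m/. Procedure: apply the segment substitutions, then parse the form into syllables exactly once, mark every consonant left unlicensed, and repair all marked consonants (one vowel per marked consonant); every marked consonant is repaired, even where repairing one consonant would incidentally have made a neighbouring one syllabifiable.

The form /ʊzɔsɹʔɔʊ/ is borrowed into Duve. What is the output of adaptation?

Substitution: /z/ → /m/, /s/ → /ʒ/, giving /ʊmɔʒɹʔɔʊ/.
Under (C)V, the unsyllabifiable consonants are /ʒ/, /ɹ/ (no codas are permitted; onsets are limited to one consonant).
Epenthesis after each stranded consonant: /ʒ/ → /ʒɔ/, /ɹ/ → /ɹɔ/.

ʊmɔʒɔɹɔʔɔʊ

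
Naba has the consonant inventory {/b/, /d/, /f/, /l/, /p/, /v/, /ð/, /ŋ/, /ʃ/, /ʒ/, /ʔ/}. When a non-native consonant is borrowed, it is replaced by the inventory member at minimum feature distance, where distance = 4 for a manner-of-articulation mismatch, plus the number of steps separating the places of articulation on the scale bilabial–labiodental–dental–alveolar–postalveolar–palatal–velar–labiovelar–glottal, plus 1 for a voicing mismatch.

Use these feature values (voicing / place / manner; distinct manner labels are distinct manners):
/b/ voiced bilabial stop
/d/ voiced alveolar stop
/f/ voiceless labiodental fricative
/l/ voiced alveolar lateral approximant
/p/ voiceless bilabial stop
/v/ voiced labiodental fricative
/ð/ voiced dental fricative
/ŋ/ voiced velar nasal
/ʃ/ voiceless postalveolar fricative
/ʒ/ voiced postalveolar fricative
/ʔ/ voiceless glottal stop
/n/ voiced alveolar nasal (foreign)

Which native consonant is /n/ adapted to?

ŋ

/ŋ/ is closest: same manner (nasal), place distance 3 (alveolar→velar), same voicing; total 3. Next closest is /d/ at distance 4.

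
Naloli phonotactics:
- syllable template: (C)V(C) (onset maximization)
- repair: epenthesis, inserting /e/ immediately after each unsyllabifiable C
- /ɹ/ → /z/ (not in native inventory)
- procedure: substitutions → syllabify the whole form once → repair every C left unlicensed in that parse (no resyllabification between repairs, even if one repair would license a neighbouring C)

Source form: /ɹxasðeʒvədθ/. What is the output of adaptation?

zexasðeʒvədθe

Substitution: /ɹ/ → /z/, giving /zxasðeʒvədθ/.
The consonants /z/, /θ/ cannot be parsed into a legal (C)V(C) syllable (at most one coda consonant is licensed; onsets are limited to one consonant).
Epenthesis after each stranded consonant: /z/ → /ze/, /θ/ → /θe/.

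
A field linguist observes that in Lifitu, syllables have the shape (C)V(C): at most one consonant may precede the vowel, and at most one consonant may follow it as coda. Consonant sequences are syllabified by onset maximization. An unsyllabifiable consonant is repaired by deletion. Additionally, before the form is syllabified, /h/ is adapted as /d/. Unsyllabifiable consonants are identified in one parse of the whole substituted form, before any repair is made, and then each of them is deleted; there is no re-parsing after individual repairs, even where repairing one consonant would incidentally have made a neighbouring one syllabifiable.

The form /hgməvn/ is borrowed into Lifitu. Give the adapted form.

məv

Substitution: /h/ → /d/, giving /dgməvn/.
Syllabifying with onset maximization leaves /d/, /g/, /n/ stranded (at most one coda consonant is licensed; onsets are limited to one consonant).
Each unlicensed consonant is deleted: /d/, /g/, /n/.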